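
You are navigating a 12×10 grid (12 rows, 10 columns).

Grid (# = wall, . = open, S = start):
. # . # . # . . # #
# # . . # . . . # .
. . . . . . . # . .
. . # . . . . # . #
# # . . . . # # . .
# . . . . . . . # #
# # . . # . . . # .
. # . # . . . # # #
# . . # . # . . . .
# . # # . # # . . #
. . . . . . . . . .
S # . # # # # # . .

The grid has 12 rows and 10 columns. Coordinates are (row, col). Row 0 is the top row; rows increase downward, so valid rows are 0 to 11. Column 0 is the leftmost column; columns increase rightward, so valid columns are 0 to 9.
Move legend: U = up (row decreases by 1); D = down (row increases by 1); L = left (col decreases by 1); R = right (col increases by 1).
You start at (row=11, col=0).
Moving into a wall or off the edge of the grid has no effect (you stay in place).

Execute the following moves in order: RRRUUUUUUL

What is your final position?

Answer: Final position: (row=10, col=0)

Derivation:
Start: (row=11, col=0)
  [×3]R (right): blocked, stay at (row=11, col=0)
  U (up): (row=11, col=0) -> (row=10, col=0)
  [×5]U (up): blocked, stay at (row=10, col=0)
  L (left): blocked, stay at (row=10, col=0)
Final: (row=10, col=0)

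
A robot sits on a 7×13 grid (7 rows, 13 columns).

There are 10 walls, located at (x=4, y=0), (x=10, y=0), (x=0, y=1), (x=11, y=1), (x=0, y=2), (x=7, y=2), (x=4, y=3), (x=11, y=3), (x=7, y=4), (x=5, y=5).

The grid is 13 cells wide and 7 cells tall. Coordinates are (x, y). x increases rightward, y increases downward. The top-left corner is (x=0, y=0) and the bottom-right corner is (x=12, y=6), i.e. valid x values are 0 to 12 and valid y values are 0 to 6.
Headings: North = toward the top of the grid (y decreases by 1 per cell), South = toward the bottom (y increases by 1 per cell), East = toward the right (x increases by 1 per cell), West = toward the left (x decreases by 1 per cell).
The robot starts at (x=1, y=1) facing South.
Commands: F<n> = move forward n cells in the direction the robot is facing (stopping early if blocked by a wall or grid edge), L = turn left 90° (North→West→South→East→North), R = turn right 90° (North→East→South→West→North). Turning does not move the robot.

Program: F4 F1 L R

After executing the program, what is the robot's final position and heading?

Start: (x=1, y=1), facing South
  F4: move forward 4, now at (x=1, y=5)
  F1: move forward 1, now at (x=1, y=6)
  L: turn left, now facing East
  R: turn right, now facing South
Final: (x=1, y=6), facing South

Answer: Final position: (x=1, y=6), facing South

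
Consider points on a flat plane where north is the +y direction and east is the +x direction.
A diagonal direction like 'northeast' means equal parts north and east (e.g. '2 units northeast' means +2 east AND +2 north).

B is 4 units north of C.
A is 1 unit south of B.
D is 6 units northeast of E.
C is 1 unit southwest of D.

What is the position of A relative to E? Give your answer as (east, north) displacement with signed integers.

Place E at the origin (east=0, north=0).
  D is 6 units northeast of E: delta (east=+6, north=+6); D at (east=6, north=6).
  C is 1 unit southwest of D: delta (east=-1, north=-1); C at (east=5, north=5).
  B is 4 units north of C: delta (east=+0, north=+4); B at (east=5, north=9).
  A is 1 unit south of B: delta (east=+0, north=-1); A at (east=5, north=8).
Therefore A relative to E: (east=5, north=8).

Answer: A is at (east=5, north=8) relative to E.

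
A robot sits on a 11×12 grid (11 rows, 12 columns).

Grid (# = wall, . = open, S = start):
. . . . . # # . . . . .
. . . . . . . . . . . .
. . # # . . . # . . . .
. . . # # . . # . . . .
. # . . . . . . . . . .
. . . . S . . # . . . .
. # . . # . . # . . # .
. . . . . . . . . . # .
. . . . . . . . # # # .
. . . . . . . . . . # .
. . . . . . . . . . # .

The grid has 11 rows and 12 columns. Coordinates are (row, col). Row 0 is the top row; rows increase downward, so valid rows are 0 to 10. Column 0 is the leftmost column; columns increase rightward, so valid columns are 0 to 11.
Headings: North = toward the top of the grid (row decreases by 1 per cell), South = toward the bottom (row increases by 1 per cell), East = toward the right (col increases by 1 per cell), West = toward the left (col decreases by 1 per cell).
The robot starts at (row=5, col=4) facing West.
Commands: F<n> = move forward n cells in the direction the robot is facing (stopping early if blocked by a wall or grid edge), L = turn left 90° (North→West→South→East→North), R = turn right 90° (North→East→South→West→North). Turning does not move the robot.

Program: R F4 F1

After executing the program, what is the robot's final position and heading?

Start: (row=5, col=4), facing West
  R: turn right, now facing North
  F4: move forward 1/4 (blocked), now at (row=4, col=4)
  F1: move forward 0/1 (blocked), now at (row=4, col=4)
Final: (row=4, col=4), facing North

Answer: Final position: (row=4, col=4), facing North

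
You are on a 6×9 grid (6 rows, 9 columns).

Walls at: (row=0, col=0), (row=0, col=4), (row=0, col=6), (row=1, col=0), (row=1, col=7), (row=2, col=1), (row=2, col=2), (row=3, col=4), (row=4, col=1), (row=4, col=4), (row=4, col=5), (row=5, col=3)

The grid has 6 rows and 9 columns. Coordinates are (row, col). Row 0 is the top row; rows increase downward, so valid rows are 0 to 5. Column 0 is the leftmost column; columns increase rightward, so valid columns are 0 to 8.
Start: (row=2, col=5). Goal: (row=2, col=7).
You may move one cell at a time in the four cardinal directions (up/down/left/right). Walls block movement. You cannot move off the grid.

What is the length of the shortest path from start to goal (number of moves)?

Answer: Shortest path length: 2

Derivation:
BFS from (row=2, col=5) until reaching (row=2, col=7):
  Distance 0: (row=2, col=5)
  Distance 1: (row=1, col=5), (row=2, col=4), (row=2, col=6), (row=3, col=5)
  Distance 2: (row=0, col=5), (row=1, col=4), (row=1, col=6), (row=2, col=3), (row=2, col=7), (row=3, col=6)  <- goal reached here
One shortest path (2 moves): (row=2, col=5) -> (row=2, col=6) -> (row=2, col=7)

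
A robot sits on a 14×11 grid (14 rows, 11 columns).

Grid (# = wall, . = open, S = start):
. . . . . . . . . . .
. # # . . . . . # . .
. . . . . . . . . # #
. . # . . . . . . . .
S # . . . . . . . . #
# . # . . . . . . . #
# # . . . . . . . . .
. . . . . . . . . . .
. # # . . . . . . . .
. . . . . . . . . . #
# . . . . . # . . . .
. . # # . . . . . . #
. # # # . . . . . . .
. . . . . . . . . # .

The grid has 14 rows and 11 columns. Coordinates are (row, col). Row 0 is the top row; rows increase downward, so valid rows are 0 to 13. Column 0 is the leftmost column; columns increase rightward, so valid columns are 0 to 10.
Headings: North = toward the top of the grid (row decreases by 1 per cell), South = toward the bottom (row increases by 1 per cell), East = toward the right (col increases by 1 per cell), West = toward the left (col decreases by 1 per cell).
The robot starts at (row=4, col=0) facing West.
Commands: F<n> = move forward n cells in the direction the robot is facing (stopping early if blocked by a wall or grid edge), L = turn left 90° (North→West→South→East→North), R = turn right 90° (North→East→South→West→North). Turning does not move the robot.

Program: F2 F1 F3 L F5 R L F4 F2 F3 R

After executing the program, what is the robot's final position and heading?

Start: (row=4, col=0), facing West
  F2: move forward 0/2 (blocked), now at (row=4, col=0)
  F1: move forward 0/1 (blocked), now at (row=4, col=0)
  F3: move forward 0/3 (blocked), now at (row=4, col=0)
  L: turn left, now facing South
  F5: move forward 0/5 (blocked), now at (row=4, col=0)
  R: turn right, now facing West
  L: turn left, now facing South
  F4: move forward 0/4 (blocked), now at (row=4, col=0)
  F2: move forward 0/2 (blocked), now at (row=4, col=0)
  F3: move forward 0/3 (blocked), now at (row=4, col=0)
  R: turn right, now facing West
Final: (row=4, col=0), facing West

Answer: Final position: (row=4, col=0), facing West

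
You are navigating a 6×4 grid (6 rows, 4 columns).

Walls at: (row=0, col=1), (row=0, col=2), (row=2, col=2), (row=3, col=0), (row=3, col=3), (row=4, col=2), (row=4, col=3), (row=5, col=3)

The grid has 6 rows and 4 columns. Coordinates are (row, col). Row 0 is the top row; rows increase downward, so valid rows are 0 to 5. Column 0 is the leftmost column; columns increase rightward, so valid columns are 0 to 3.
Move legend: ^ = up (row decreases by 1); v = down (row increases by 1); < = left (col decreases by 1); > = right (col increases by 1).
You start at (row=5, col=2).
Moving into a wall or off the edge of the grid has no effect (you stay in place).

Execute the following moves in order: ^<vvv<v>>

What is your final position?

Answer: Final position: (row=5, col=2)

Derivation:
Start: (row=5, col=2)
  ^ (up): blocked, stay at (row=5, col=2)
  < (left): (row=5, col=2) -> (row=5, col=1)
  [×3]v (down): blocked, stay at (row=5, col=1)
  < (left): (row=5, col=1) -> (row=5, col=0)
  v (down): blocked, stay at (row=5, col=0)
  > (right): (row=5, col=0) -> (row=5, col=1)
  > (right): (row=5, col=1) -> (row=5, col=2)
Final: (row=5, col=2)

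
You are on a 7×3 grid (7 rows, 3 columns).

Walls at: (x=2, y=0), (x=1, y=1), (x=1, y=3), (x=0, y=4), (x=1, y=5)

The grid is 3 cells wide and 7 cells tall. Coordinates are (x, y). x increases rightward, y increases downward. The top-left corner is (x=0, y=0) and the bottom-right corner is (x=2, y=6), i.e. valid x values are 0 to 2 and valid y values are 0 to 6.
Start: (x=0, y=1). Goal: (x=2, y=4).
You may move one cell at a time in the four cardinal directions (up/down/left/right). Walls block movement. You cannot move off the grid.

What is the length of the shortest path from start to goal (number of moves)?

Answer: Shortest path length: 5

Derivation:
BFS from (x=0, y=1) until reaching (x=2, y=4):
  Distance 0: (x=0, y=1)
  Distance 1: (x=0, y=0), (x=0, y=2)
  Distance 2: (x=1, y=0), (x=1, y=2), (x=0, y=3)
  Distance 3: (x=2, y=2)
  Distance 4: (x=2, y=1), (x=2, y=3)
  Distance 5: (x=2, y=4)  <- goal reached here
One shortest path (5 moves): (x=0, y=1) -> (x=0, y=2) -> (x=1, y=2) -> (x=2, y=2) -> (x=2, y=3) -> (x=2, y=4)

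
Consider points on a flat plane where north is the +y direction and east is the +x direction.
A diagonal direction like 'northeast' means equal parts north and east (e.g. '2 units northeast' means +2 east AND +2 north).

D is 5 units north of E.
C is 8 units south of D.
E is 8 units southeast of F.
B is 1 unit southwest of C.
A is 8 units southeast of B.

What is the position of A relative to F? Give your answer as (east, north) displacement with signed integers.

Place F at the origin (east=0, north=0).
  E is 8 units southeast of F: delta (east=+8, north=-8); E at (east=8, north=-8).
  D is 5 units north of E: delta (east=+0, north=+5); D at (east=8, north=-3).
  C is 8 units south of D: delta (east=+0, north=-8); C at (east=8, north=-11).
  B is 1 unit southwest of C: delta (east=-1, north=-1); B at (east=7, north=-12).
  A is 8 units southeast of B: delta (east=+8, north=-8); A at (east=15, north=-20).
Therefore A relative to F: (east=15, north=-20).

Answer: A is at (east=15, north=-20) relative to F.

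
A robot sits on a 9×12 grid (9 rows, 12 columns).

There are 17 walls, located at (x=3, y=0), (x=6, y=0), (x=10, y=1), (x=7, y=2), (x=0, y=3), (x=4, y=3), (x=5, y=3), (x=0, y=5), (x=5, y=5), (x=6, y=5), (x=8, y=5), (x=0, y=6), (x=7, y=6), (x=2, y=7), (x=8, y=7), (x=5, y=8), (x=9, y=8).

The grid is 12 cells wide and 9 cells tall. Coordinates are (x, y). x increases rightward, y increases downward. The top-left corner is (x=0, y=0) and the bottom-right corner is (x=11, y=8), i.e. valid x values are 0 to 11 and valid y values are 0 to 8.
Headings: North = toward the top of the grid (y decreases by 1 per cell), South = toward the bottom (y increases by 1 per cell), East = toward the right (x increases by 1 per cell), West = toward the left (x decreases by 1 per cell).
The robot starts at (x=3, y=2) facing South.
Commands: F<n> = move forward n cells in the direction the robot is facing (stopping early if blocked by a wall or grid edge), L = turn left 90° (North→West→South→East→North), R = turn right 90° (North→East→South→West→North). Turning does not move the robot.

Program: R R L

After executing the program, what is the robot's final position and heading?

Start: (x=3, y=2), facing South
  R: turn right, now facing West
  R: turn right, now facing North
  L: turn left, now facing West
Final: (x=3, y=2), facing West

Answer: Final position: (x=3, y=2), facing West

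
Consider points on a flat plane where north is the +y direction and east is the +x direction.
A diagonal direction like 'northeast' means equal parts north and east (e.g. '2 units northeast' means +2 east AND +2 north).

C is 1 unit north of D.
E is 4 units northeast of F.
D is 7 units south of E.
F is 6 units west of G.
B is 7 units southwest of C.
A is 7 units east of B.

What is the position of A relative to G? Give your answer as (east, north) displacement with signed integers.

Answer: A is at (east=-2, north=-9) relative to G.

Derivation:
Place G at the origin (east=0, north=0).
  F is 6 units west of G: delta (east=-6, north=+0); F at (east=-6, north=0).
  E is 4 units northeast of F: delta (east=+4, north=+4); E at (east=-2, north=4).
  D is 7 units south of E: delta (east=+0, north=-7); D at (east=-2, north=-3).
  C is 1 unit north of D: delta (east=+0, north=+1); C at (east=-2, north=-2).
  B is 7 units southwest of C: delta (east=-7, north=-7); B at (east=-9, north=-9).
  A is 7 units east of B: delta (east=+7, north=+0); A at (east=-2, north=-9).
Therefore A relative to G: (east=-2, north=-9).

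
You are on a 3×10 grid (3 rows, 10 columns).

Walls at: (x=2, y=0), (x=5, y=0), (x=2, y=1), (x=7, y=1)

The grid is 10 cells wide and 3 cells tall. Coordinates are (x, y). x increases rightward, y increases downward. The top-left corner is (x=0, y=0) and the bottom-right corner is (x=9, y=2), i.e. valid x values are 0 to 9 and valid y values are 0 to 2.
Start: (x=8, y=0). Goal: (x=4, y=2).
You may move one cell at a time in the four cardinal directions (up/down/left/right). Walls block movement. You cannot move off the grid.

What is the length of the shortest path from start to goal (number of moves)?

Answer: Shortest path length: 6

Derivation:
BFS from (x=8, y=0) until reaching (x=4, y=2):
  Distance 0: (x=8, y=0)
  Distance 1: (x=7, y=0), (x=9, y=0), (x=8, y=1)
  Distance 2: (x=6, y=0), (x=9, y=1), (x=8, y=2)
  Distance 3: (x=6, y=1), (x=7, y=2), (x=9, y=2)
  Distance 4: (x=5, y=1), (x=6, y=2)
  Distance 5: (x=4, y=1), (x=5, y=2)
  Distance 6: (x=4, y=0), (x=3, y=1), (x=4, y=2)  <- goal reached here
One shortest path (6 moves): (x=8, y=0) -> (x=7, y=0) -> (x=6, y=0) -> (x=6, y=1) -> (x=5, y=1) -> (x=4, y=1) -> (x=4, y=2)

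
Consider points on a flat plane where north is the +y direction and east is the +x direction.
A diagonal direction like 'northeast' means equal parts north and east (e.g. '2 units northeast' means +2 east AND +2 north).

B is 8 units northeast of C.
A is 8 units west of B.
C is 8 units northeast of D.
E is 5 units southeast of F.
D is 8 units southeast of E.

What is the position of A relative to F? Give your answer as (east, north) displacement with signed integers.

Answer: A is at (east=21, north=3) relative to F.

Derivation:
Place F at the origin (east=0, north=0).
  E is 5 units southeast of F: delta (east=+5, north=-5); E at (east=5, north=-5).
  D is 8 units southeast of E: delta (east=+8, north=-8); D at (east=13, north=-13).
  C is 8 units northeast of D: delta (east=+8, north=+8); C at (east=21, north=-5).
  B is 8 units northeast of C: delta (east=+8, north=+8); B at (east=29, north=3).
  A is 8 units west of B: delta (east=-8, north=+0); A at (east=21, north=3).
Therefore A relative to F: (east=21, north=3).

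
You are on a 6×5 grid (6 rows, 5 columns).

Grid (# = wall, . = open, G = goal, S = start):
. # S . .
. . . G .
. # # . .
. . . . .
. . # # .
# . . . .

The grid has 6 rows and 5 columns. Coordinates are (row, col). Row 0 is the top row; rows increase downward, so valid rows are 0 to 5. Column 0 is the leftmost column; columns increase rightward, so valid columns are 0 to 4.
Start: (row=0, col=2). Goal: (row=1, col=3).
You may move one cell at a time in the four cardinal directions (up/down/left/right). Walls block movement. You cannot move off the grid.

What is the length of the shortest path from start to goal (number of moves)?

Answer: Shortest path length: 2

Derivation:
BFS from (row=0, col=2) until reaching (row=1, col=3):
  Distance 0: (row=0, col=2)
  Distance 1: (row=0, col=3), (row=1, col=2)
  Distance 2: (row=0, col=4), (row=1, col=1), (row=1, col=3)  <- goal reached here
One shortest path (2 moves): (row=0, col=2) -> (row=0, col=3) -> (row=1, col=3)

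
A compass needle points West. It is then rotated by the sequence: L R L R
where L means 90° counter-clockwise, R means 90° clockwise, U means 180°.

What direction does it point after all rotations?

Answer: Final heading: West

Derivation:
Start: West
  L (left (90° counter-clockwise)) -> South
  R (right (90° clockwise)) -> West
  L (left (90° counter-clockwise)) -> South
  R (right (90° clockwise)) -> West
Final: West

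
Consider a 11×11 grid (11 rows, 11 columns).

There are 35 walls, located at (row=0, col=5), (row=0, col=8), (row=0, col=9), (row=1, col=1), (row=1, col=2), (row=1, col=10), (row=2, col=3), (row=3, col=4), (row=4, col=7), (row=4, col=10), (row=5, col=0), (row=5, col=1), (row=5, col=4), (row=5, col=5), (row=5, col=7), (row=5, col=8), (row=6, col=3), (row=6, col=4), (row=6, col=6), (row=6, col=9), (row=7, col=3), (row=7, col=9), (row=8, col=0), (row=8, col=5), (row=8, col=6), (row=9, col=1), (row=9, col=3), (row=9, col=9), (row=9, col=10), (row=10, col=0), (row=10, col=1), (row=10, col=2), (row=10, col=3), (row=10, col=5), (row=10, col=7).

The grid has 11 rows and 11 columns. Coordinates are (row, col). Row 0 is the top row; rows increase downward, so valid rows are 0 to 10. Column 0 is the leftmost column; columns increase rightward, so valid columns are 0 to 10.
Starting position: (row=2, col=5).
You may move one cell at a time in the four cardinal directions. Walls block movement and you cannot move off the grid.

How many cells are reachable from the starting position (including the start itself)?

BFS flood-fill from (row=2, col=5):
  Distance 0: (row=2, col=5)
  Distance 1: (row=1, col=5), (row=2, col=4), (row=2, col=6), (row=3, col=5)
  Distance 2: (row=1, col=4), (row=1, col=6), (row=2, col=7), (row=3, col=6), (row=4, col=5)
  Distance 3: (row=0, col=4), (row=0, col=6), (row=1, col=3), (row=1, col=7), (row=2, col=8), (row=3, col=7), (row=4, col=4), (row=4, col=6)
  Distance 4: (row=0, col=3), (row=0, col=7), (row=1, col=8), (row=2, col=9), (row=3, col=8), (row=4, col=3), (row=5, col=6)
  Distance 5: (row=0, col=2), (row=1, col=9), (row=2, col=10), (row=3, col=3), (row=3, col=9), (row=4, col=2), (row=4, col=8), (row=5, col=3)
  Distance 6: (row=0, col=1), (row=3, col=2), (row=3, col=10), (row=4, col=1), (row=4, col=9), (row=5, col=2)
  Distance 7: (row=0, col=0), (row=2, col=2), (row=3, col=1), (row=4, col=0), (row=5, col=9), (row=6, col=2)
  Distance 8: (row=1, col=0), (row=2, col=1), (row=3, col=0), (row=5, col=10), (row=6, col=1), (row=7, col=2)
  Distance 9: (row=2, col=0), (row=6, col=0), (row=6, col=10), (row=7, col=1), (row=8, col=2)
  Distance 10: (row=7, col=0), (row=7, col=10), (row=8, col=1), (row=8, col=3), (row=9, col=2)
  Distance 11: (row=8, col=4), (row=8, col=10)
  Distance 12: (row=7, col=4), (row=8, col=9), (row=9, col=4)
  Distance 13: (row=7, col=5), (row=8, col=8), (row=9, col=5), (row=10, col=4)
  Distance 14: (row=6, col=5), (row=7, col=6), (row=7, col=8), (row=8, col=7), (row=9, col=6), (row=9, col=8)
  Distance 15: (row=6, col=8), (row=7, col=7), (row=9, col=7), (row=10, col=6), (row=10, col=8)
  Distance 16: (row=6, col=7), (row=10, col=9)
  Distance 17: (row=10, col=10)
Total reachable: 84 (grid has 86 open cells total)

Answer: Reachable cells: 84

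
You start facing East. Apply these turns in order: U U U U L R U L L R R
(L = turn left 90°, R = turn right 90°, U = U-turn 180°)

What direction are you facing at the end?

Start: East
  U (U-turn (180°)) -> West
  U (U-turn (180°)) -> East
  U (U-turn (180°)) -> West
  U (U-turn (180°)) -> East
  L (left (90° counter-clockwise)) -> North
  R (right (90° clockwise)) -> East
  U (U-turn (180°)) -> West
  L (left (90° counter-clockwise)) -> South
  L (left (90° counter-clockwise)) -> East
  R (right (90° clockwise)) -> South
  R (right (90° clockwise)) -> West
Final: West

Answer: Final heading: West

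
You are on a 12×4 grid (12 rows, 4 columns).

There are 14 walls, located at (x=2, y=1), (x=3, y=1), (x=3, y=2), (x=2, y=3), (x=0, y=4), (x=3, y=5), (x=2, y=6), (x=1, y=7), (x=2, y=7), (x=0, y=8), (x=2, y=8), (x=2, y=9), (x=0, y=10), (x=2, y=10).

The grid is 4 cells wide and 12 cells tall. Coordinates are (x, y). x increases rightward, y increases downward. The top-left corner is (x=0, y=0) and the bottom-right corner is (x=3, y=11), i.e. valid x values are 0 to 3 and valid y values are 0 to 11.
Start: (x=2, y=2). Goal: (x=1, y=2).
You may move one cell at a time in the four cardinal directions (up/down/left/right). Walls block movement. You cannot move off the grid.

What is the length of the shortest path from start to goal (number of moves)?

BFS from (x=2, y=2) until reaching (x=1, y=2):
  Distance 0: (x=2, y=2)
  Distance 1: (x=1, y=2)  <- goal reached here
One shortest path (1 moves): (x=2, y=2) -> (x=1, y=2)

Answer: Shortest path length: 1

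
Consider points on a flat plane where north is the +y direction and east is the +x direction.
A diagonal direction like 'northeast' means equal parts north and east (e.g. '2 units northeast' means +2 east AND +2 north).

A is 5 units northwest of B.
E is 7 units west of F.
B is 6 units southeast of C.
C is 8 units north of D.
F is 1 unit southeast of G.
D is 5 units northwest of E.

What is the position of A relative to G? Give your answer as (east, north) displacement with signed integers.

Answer: A is at (east=-10, north=11) relative to G.

Derivation:
Place G at the origin (east=0, north=0).
  F is 1 unit southeast of G: delta (east=+1, north=-1); F at (east=1, north=-1).
  E is 7 units west of F: delta (east=-7, north=+0); E at (east=-6, north=-1).
  D is 5 units northwest of E: delta (east=-5, north=+5); D at (east=-11, north=4).
  C is 8 units north of D: delta (east=+0, north=+8); C at (east=-11, north=12).
  B is 6 units southeast of C: delta (east=+6, north=-6); B at (east=-5, north=6).
  A is 5 units northwest of B: delta (east=-5, north=+5); A at (east=-10, north=11).
Therefore A relative to G: (east=-10, north=11).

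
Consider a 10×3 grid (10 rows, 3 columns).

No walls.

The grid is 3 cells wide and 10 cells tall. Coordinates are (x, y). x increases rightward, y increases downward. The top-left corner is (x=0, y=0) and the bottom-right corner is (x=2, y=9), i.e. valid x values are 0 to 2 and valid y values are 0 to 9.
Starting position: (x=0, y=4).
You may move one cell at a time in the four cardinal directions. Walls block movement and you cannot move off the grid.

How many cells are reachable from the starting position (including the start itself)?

BFS flood-fill from (x=0, y=4):
  Distance 0: (x=0, y=4)
  Distance 1: (x=0, y=3), (x=1, y=4), (x=0, y=5)
  Distance 2: (x=0, y=2), (x=1, y=3), (x=2, y=4), (x=1, y=5), (x=0, y=6)
  Distance 3: (x=0, y=1), (x=1, y=2), (x=2, y=3), (x=2, y=5), (x=1, y=6), (x=0, y=7)
  Distance 4: (x=0, y=0), (x=1, y=1), (x=2, y=2), (x=2, y=6), (x=1, y=7), (x=0, y=8)
  Distance 5: (x=1, y=0), (x=2, y=1), (x=2, y=7), (x=1, y=8), (x=0, y=9)
  Distance 6: (x=2, y=0), (x=2, y=8), (x=1, y=9)
  Distance 7: (x=2, y=9)
Total reachable: 30 (grid has 30 open cells total)

Answer: Reachable cells: 30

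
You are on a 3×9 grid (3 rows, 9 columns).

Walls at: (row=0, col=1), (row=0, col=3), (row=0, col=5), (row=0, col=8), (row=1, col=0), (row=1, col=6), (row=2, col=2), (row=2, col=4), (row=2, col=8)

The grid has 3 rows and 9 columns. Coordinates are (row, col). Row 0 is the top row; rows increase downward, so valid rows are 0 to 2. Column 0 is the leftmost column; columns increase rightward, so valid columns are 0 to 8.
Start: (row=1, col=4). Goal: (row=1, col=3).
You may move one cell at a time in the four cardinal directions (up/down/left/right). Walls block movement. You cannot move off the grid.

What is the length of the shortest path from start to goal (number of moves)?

Answer: Shortest path length: 1

Derivation:
BFS from (row=1, col=4) until reaching (row=1, col=3):
  Distance 0: (row=1, col=4)
  Distance 1: (row=0, col=4), (row=1, col=3), (row=1, col=5)  <- goal reached here
One shortest path (1 moves): (row=1, col=4) -> (row=1, col=3)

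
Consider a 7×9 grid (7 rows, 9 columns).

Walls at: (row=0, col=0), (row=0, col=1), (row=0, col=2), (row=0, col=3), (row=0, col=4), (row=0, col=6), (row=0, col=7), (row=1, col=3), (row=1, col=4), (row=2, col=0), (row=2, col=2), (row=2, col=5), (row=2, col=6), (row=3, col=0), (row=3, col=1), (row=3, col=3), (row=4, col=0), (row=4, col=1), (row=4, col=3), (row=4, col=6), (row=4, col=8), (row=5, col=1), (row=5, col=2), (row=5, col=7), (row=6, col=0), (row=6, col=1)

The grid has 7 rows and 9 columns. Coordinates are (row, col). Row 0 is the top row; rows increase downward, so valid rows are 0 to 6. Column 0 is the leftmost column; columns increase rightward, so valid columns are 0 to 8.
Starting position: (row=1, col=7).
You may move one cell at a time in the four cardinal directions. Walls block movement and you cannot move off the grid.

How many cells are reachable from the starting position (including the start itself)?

Answer: Reachable cells: 30

Derivation:
BFS flood-fill from (row=1, col=7):
  Distance 0: (row=1, col=7)
  Distance 1: (row=1, col=6), (row=1, col=8), (row=2, col=7)
  Distance 2: (row=0, col=8), (row=1, col=5), (row=2, col=8), (row=3, col=7)
  Distance 3: (row=0, col=5), (row=3, col=6), (row=3, col=8), (row=4, col=7)
  Distance 4: (row=3, col=5)
  Distance 5: (row=3, col=4), (row=4, col=5)
  Distance 6: (row=2, col=4), (row=4, col=4), (row=5, col=5)
  Distance 7: (row=2, col=3), (row=5, col=4), (row=5, col=6), (row=6, col=5)
  Distance 8: (row=5, col=3), (row=6, col=4), (row=6, col=6)
  Distance 9: (row=6, col=3), (row=6, col=7)
  Distance 10: (row=6, col=2), (row=6, col=8)
  Distance 11: (row=5, col=8)
Total reachable: 30 (grid has 37 open cells total)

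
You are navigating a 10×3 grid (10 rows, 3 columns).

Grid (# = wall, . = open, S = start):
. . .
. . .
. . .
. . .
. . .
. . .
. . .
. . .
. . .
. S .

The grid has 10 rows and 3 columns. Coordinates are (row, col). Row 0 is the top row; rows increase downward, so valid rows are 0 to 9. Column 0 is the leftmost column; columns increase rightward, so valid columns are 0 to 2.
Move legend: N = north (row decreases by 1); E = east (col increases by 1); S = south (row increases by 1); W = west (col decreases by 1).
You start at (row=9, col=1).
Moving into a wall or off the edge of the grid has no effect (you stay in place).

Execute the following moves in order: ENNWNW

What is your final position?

Answer: Final position: (row=6, col=0)

Derivation:
Start: (row=9, col=1)
  E (east): (row=9, col=1) -> (row=9, col=2)
  N (north): (row=9, col=2) -> (row=8, col=2)
  N (north): (row=8, col=2) -> (row=7, col=2)
  W (west): (row=7, col=2) -> (row=7, col=1)
  N (north): (row=7, col=1) -> (row=6, col=1)
  W (west): (row=6, col=1) -> (row=6, col=0)
Final: (row=6, col=0)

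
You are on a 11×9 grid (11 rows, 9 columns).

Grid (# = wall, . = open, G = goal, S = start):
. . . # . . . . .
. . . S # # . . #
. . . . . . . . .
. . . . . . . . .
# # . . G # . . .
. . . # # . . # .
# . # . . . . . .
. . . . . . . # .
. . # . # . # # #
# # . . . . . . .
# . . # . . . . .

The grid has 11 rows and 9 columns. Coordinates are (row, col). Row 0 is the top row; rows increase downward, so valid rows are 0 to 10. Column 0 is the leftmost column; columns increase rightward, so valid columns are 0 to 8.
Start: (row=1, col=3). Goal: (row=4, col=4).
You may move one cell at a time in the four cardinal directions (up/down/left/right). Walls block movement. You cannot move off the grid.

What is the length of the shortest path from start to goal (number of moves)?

BFS from (row=1, col=3) until reaching (row=4, col=4):
  Distance 0: (row=1, col=3)
  Distance 1: (row=1, col=2), (row=2, col=3)
  Distance 2: (row=0, col=2), (row=1, col=1), (row=2, col=2), (row=2, col=4), (row=3, col=3)
  Distance 3: (row=0, col=1), (row=1, col=0), (row=2, col=1), (row=2, col=5), (row=3, col=2), (row=3, col=4), (row=4, col=3)
  Distance 4: (row=0, col=0), (row=2, col=0), (row=2, col=6), (row=3, col=1), (row=3, col=5), (row=4, col=2), (row=4, col=4)  <- goal reached here
One shortest path (4 moves): (row=1, col=3) -> (row=2, col=3) -> (row=2, col=4) -> (row=3, col=4) -> (row=4, col=4)

Answer: Shortest path length: 4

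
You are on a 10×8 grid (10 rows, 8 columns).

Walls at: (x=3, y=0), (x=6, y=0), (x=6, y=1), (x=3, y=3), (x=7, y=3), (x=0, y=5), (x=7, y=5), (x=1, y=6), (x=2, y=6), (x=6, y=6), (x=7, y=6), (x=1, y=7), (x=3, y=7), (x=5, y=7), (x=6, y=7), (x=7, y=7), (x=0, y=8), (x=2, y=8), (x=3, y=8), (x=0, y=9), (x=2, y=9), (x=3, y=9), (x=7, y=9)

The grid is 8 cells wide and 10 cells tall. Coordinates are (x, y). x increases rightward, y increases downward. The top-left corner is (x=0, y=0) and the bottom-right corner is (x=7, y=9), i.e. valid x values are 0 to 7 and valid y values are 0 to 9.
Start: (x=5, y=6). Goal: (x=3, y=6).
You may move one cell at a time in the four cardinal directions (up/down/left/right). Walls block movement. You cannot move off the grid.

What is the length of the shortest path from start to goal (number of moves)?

BFS from (x=5, y=6) until reaching (x=3, y=6):
  Distance 0: (x=5, y=6)
  Distance 1: (x=5, y=5), (x=4, y=6)
  Distance 2: (x=5, y=4), (x=4, y=5), (x=6, y=5), (x=3, y=6), (x=4, y=7)  <- goal reached here
One shortest path (2 moves): (x=5, y=6) -> (x=4, y=6) -> (x=3, y=6)

Answer: Shortest path length: 2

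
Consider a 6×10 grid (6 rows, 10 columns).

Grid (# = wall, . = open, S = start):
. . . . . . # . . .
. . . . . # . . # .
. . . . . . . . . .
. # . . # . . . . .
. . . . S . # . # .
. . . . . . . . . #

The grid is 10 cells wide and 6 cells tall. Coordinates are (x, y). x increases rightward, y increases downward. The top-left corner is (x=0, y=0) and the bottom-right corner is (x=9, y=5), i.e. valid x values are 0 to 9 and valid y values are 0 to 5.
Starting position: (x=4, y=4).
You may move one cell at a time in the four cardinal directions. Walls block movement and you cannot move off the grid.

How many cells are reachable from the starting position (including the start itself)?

BFS flood-fill from (x=4, y=4):
  Distance 0: (x=4, y=4)
  Distance 1: (x=3, y=4), (x=5, y=4), (x=4, y=5)
  Distance 2: (x=3, y=3), (x=5, y=3), (x=2, y=4), (x=3, y=5), (x=5, y=5)
  Distance 3: (x=3, y=2), (x=5, y=2), (x=2, y=3), (x=6, y=3), (x=1, y=4), (x=2, y=5), (x=6, y=5)
  Distance 4: (x=3, y=1), (x=2, y=2), (x=4, y=2), (x=6, y=2), (x=7, y=3), (x=0, y=4), (x=1, y=5), (x=7, y=5)
  Distance 5: (x=3, y=0), (x=2, y=1), (x=4, y=1), (x=6, y=1), (x=1, y=2), (x=7, y=2), (x=0, y=3), (x=8, y=3), (x=7, y=4), (x=0, y=5), (x=8, y=5)
  Distance 6: (x=2, y=0), (x=4, y=0), (x=1, y=1), (x=7, y=1), (x=0, y=2), (x=8, y=2), (x=9, y=3)
  Distance 7: (x=1, y=0), (x=5, y=0), (x=7, y=0), (x=0, y=1), (x=9, y=2), (x=9, y=4)
  Distance 8: (x=0, y=0), (x=8, y=0), (x=9, y=1)
  Distance 9: (x=9, y=0)
Total reachable: 52 (grid has 52 open cells total)

Answer: Reachable cells: 52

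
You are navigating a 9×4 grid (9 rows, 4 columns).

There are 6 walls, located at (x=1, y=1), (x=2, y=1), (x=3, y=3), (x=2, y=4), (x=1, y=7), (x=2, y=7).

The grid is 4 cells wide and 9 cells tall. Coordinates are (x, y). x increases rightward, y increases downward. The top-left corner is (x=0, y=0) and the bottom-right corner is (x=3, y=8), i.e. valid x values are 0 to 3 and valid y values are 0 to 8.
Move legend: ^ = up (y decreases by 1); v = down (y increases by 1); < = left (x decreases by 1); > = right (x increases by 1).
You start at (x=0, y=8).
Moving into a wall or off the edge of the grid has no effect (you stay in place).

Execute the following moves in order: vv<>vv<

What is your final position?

Answer: Final position: (x=0, y=8)

Derivation:
Start: (x=0, y=8)
  v (down): blocked, stay at (x=0, y=8)
  v (down): blocked, stay at (x=0, y=8)
  < (left): blocked, stay at (x=0, y=8)
  > (right): (x=0, y=8) -> (x=1, y=8)
  v (down): blocked, stay at (x=1, y=8)
  v (down): blocked, stay at (x=1, y=8)
  < (left): (x=1, y=8) -> (x=0, y=8)
Final: (x=0, y=8)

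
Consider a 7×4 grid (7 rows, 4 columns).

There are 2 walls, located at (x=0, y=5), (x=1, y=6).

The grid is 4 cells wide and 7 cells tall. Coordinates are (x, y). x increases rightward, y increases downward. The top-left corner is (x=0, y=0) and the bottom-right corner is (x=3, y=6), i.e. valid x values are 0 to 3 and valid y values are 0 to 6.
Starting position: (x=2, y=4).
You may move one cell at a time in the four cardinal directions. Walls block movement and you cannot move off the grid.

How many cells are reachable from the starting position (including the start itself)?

BFS flood-fill from (x=2, y=4):
  Distance 0: (x=2, y=4)
  Distance 1: (x=2, y=3), (x=1, y=4), (x=3, y=4), (x=2, y=5)
  Distance 2: (x=2, y=2), (x=1, y=3), (x=3, y=3), (x=0, y=4), (x=1, y=5), (x=3, y=5), (x=2, y=6)
  Distance 3: (x=2, y=1), (x=1, y=2), (x=3, y=2), (x=0, y=3), (x=3, y=6)
  Distance 4: (x=2, y=0), (x=1, y=1), (x=3, y=1), (x=0, y=2)
  Distance 5: (x=1, y=0), (x=3, y=0), (x=0, y=1)
  Distance 6: (x=0, y=0)
Total reachable: 25 (grid has 26 open cells total)

Answer: Reachable cells: 25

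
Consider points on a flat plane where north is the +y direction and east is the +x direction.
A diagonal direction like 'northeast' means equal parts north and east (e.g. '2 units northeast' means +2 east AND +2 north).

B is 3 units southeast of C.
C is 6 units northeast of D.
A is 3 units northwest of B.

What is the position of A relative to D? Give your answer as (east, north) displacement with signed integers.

Answer: A is at (east=6, north=6) relative to D.

Derivation:
Place D at the origin (east=0, north=0).
  C is 6 units northeast of D: delta (east=+6, north=+6); C at (east=6, north=6).
  B is 3 units southeast of C: delta (east=+3, north=-3); B at (east=9, north=3).
  A is 3 units northwest of B: delta (east=-3, north=+3); A at (east=6, north=6).
Therefore A relative to D: (east=6, north=6).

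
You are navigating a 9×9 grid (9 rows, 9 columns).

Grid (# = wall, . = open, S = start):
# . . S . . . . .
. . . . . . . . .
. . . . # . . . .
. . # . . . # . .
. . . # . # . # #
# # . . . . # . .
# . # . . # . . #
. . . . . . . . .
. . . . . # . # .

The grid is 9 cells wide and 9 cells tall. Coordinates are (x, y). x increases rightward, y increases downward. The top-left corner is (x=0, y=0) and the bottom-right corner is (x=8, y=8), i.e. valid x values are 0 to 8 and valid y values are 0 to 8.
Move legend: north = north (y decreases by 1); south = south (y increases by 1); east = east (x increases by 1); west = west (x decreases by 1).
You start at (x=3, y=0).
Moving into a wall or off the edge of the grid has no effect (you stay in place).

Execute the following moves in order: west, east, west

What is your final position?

Start: (x=3, y=0)
  west (west): (x=3, y=0) -> (x=2, y=0)
  east (east): (x=2, y=0) -> (x=3, y=0)
  west (west): (x=3, y=0) -> (x=2, y=0)
Final: (x=2, y=0)

Answer: Final position: (x=2, y=0)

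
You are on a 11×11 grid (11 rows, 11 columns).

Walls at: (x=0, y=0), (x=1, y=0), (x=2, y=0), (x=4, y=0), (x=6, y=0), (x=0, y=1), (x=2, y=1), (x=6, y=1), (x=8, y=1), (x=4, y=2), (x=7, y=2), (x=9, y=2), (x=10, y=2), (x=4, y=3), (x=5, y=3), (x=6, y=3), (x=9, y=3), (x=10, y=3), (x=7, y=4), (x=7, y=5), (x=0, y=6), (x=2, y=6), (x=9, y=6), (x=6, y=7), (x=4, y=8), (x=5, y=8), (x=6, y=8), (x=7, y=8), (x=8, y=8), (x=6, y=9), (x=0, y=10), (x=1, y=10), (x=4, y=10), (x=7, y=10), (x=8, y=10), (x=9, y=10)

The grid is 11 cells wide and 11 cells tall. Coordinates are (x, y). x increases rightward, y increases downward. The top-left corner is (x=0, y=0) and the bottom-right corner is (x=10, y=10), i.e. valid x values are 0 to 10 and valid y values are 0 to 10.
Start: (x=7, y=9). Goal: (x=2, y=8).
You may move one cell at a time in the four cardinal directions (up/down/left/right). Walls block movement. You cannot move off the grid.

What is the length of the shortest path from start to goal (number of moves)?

Answer: Shortest path length: 14

Derivation:
BFS from (x=7, y=9) until reaching (x=2, y=8):
  Distance 0: (x=7, y=9)
  Distance 1: (x=8, y=9)
  Distance 2: (x=9, y=9)
  Distance 3: (x=9, y=8), (x=10, y=9)
  Distance 4: (x=9, y=7), (x=10, y=8), (x=10, y=10)
  Distance 5: (x=8, y=7), (x=10, y=7)
  Distance 6: (x=8, y=6), (x=10, y=6), (x=7, y=7)
  Distance 7: (x=8, y=5), (x=10, y=5), (x=7, y=6)
  Distance 8: (x=8, y=4), (x=10, y=4), (x=9, y=5), (x=6, y=6)
  Distance 9: (x=8, y=3), (x=9, y=4), (x=6, y=5), (x=5, y=6)
  Distance 10: (x=8, y=2), (x=7, y=3), (x=6, y=4), (x=5, y=5), (x=4, y=6), (x=5, y=7)
  Distance 11: (x=5, y=4), (x=4, y=5), (x=3, y=6), (x=4, y=7)
  Distance 12: (x=4, y=4), (x=3, y=5), (x=3, y=7)
  Distance 13: (x=3, y=4), (x=2, y=5), (x=2, y=7), (x=3, y=8)
  Distance 14: (x=3, y=3), (x=2, y=4), (x=1, y=5), (x=1, y=7), (x=2, y=8), (x=3, y=9)  <- goal reached here
One shortest path (14 moves): (x=7, y=9) -> (x=8, y=9) -> (x=9, y=9) -> (x=9, y=8) -> (x=9, y=7) -> (x=8, y=7) -> (x=7, y=7) -> (x=7, y=6) -> (x=6, y=6) -> (x=5, y=6) -> (x=4, y=6) -> (x=3, y=6) -> (x=3, y=7) -> (x=2, y=7) -> (x=2, y=8)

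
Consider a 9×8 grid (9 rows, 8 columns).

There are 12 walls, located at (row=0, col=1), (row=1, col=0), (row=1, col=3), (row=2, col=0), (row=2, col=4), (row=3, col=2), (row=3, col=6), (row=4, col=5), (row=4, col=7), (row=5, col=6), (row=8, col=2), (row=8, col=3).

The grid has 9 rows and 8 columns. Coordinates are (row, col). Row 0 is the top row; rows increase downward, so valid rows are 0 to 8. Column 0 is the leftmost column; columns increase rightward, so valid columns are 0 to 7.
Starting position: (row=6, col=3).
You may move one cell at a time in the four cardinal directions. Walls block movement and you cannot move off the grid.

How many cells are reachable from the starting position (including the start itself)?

BFS flood-fill from (row=6, col=3):
  Distance 0: (row=6, col=3)
  Distance 1: (row=5, col=3), (row=6, col=2), (row=6, col=4), (row=7, col=3)
  Distance 2: (row=4, col=3), (row=5, col=2), (row=5, col=4), (row=6, col=1), (row=6, col=5), (row=7, col=2), (row=7, col=4)
  Distance 3: (row=3, col=3), (row=4, col=2), (row=4, col=4), (row=5, col=1), (row=5, col=5), (row=6, col=0), (row=6, col=6), (row=7, col=1), (row=7, col=5), (row=8, col=4)
  Distance 4: (row=2, col=3), (row=3, col=4), (row=4, col=1), (row=5, col=0), (row=6, col=7), (row=7, col=0), (row=7, col=6), (row=8, col=1), (row=8, col=5)
  Distance 5: (row=2, col=2), (row=3, col=1), (row=3, col=5), (row=4, col=0), (row=5, col=7), (row=7, col=7), (row=8, col=0), (row=8, col=6)
  Distance 6: (row=1, col=2), (row=2, col=1), (row=2, col=5), (row=3, col=0), (row=8, col=7)
  Distance 7: (row=0, col=2), (row=1, col=1), (row=1, col=5), (row=2, col=6)
  Distance 8: (row=0, col=3), (row=0, col=5), (row=1, col=4), (row=1, col=6), (row=2, col=7)
  Distance 9: (row=0, col=4), (row=0, col=6), (row=1, col=7), (row=3, col=7)
  Distance 10: (row=0, col=7)
Total reachable: 58 (grid has 60 open cells total)

Answer: Reachable cells: 58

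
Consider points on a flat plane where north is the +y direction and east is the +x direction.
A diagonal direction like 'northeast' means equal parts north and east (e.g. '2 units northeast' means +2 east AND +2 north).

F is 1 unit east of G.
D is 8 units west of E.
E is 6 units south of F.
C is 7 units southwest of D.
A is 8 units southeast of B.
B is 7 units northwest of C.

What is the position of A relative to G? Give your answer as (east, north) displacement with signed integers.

Place G at the origin (east=0, north=0).
  F is 1 unit east of G: delta (east=+1, north=+0); F at (east=1, north=0).
  E is 6 units south of F: delta (east=+0, north=-6); E at (east=1, north=-6).
  D is 8 units west of E: delta (east=-8, north=+0); D at (east=-7, north=-6).
  C is 7 units southwest of D: delta (east=-7, north=-7); C at (east=-14, north=-13).
  B is 7 units northwest of C: delta (east=-7, north=+7); B at (east=-21, north=-6).
  A is 8 units southeast of B: delta (east=+8, north=-8); A at (east=-13, north=-14).
Therefore A relative to G: (east=-13, north=-14).

Answer: A is at (east=-13, north=-14) relative to G.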